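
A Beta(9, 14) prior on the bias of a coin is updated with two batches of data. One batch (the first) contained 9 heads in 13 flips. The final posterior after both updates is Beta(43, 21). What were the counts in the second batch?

25 heads and 3 tails

Sequential conjugate updates are equivalent to a single update on the pooled data, so total successes = posterior α − prior α and total failures = posterior β − prior β.
Total across both batches: 43−9=34 heads, 21−14=7 tails.
Subtract the first batch: 34−9=25 heads and 7−4=3 tails.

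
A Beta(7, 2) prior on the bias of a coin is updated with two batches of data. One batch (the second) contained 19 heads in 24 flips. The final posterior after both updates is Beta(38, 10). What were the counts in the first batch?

Sequential conjugate updates are equivalent to a single update on the pooled data, so total successes = posterior α − prior α and total failures = posterior β − prior β.
Total across both batches: 38−7=31 heads, 10−2=8 tails.
Subtract the second batch: 31−19=12 heads and 8−5=3 tails.

12 heads and 3 tails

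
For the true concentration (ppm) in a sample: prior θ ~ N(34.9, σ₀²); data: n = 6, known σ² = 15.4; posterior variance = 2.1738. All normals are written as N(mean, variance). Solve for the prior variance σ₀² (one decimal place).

Posterior precision equals prior precision plus data precision: 1/σ_n² = 1/σ₀² + n/σ².
So 1/σ₀² = 1/2.1738 − 6/15.4 = 0.460024 − 0.389610 = 0.070414.
Hence σ₀² = 1/0.070414 ≈ 14.2.

σ₀² = 14.2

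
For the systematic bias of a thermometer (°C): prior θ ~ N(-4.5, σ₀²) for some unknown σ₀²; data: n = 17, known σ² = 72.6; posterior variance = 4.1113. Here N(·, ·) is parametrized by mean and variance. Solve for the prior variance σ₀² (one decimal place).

σ₀² = 110.2

Posterior precision equals prior precision plus data precision: 1/σ_n² = 1/σ₀² + n/σ².
So 1/σ₀² = 1/4.1113 − 17/72.6 = 0.243232 − 0.234160 = 0.009072.
Hence σ₀² = 1/0.009072 ≈ 110.2.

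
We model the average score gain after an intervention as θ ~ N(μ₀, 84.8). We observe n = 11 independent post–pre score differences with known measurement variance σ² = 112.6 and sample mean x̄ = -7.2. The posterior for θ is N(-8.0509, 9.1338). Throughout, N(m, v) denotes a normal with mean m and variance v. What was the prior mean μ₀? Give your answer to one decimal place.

μ₀ = -15.1

With known observation variance, the Normal–Normal posterior has precision τ_n = τ₀ + n/σ² and mean μ_n = (τ₀μ₀ + (n/σ²)x̄)/τ_n.
Here τ₀ = 1/84.8 = 0.011792 and τ_data = 11/112.6 = 0.097691, so τ_n = 0.109483.
Rearranging for μ₀: μ₀ = (μ_n·τ_n − τ_data·x̄)/τ₀ = (-8.0509·0.109483 − 0.097691·-7.2) / 0.011792 = -0.178061/0.011792 ≈ -15.1.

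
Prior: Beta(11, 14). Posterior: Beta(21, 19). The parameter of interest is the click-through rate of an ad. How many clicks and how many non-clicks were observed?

Beta is conjugate to the binomial likelihood: posterior = Beta(α+s, β+f).
Match parameters: s=21−11=10, f=19−14=5.

10 clicks and 5 non-clicks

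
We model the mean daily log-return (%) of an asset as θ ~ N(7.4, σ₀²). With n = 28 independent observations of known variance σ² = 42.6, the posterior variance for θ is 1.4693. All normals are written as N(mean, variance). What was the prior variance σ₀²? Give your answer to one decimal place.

For the Normal–Normal model with known σ², precisions add: τ_n = τ₀ + n/σ².
So 1/σ₀² = 1/1.4693 − 28/42.6 = 0.680596 − 0.657277 = 0.023319.
Hence σ₀² = 1/0.023319 ≈ 42.9.

σ₀² = 42.9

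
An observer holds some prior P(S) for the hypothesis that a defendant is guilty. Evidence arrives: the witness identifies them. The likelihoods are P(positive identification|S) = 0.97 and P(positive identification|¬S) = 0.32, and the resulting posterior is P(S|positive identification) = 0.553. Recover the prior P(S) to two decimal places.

P(S) = 0.29

Bayes' rule in odds form gives O(S|E) = O(S)·[P(E|S)/P(E|¬S)], hence O(S) = O(S|E)/LR.
Posterior odds = 0.553/(1−0.553) = 1.2371. LR = 0.97/0.32 = 3.0312.
Prior odds = 1.2371/3.0312 = 0.4081, so P(S) = 0.4081/(1+0.4081) ≈ 0.29.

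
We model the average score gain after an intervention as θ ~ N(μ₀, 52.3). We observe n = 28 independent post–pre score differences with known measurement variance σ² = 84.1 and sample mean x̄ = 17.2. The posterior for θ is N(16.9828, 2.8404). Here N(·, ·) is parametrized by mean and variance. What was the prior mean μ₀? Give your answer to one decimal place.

μ₀ = 13.2

With known observation variance, the Normal–Normal posterior has precision τ_n = τ₀ + n/σ² and mean μ_n = (τ₀μ₀ + (n/σ²)x̄)/τ_n.
Here τ₀ = 1/52.3 = 0.019120 and τ_data = 28/84.1 = 0.332937, so τ_n = 0.352057.
Rearranging for μ₀: μ₀ = (μ_n·τ_n − τ_data·x̄)/τ₀ = (16.9828·0.352057 − 0.332937·17.2) / 0.019120 = 0.252397/0.019120 ≈ 13.2.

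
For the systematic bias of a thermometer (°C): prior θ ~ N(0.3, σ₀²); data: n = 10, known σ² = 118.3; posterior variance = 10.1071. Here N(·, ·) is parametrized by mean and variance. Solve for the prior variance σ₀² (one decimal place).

σ₀² = 69.4

For the Normal–Normal model with known σ², precisions add: τ_n = τ₀ + n/σ².
So 1/σ₀² = 1/10.1071 − 10/118.3 = 0.098940 − 0.084531 = 0.014409.
Hence σ₀² = 1/0.014409 ≈ 69.4.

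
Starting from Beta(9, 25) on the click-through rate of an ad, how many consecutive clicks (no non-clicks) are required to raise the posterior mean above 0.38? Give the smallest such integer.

k = 7

After k clicks and 0 non-clicks the posterior is Beta(9+k, 25), with mean (9+k)/(9+25+k).
Set (9+k)/(34+k) > 0.38 and solve: k > (0.38·34 − 9)/(1 − 0.38) = 6.323.
The smallest integer exceeding 6.323 is 7.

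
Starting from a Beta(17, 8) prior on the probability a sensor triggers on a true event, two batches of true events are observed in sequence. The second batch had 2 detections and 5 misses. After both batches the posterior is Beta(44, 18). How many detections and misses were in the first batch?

25 detections and 5 misses

Sequential conjugate updates are equivalent to a single update on the pooled data, so total successes = posterior α − prior α and total failures = posterior β − prior β.
Total across both batches: 44−17=27 detections, 18−8=10 misses.
Subtract the second batch: 27−2=25 detections and 10−5=5 misses.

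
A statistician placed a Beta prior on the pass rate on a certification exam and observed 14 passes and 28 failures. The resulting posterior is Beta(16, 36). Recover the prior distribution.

Beta is conjugate to the binomial likelihood: posterior = Beta(α+s, β+f).
So α = 16 − 14 = 2 and β = 36 − 28 = 8.

Beta(2, 8)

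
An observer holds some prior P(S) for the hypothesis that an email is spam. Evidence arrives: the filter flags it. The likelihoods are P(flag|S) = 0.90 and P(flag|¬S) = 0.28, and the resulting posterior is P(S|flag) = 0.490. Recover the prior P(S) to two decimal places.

P(S) = 0.23

Bayes' rule in odds form gives O(S|E) = O(S)·[P(E|S)/P(E|¬S)], hence O(S) = O(S|E)/LR.
Posterior odds = 0.490/(1−0.490) = 0.9608. LR = 0.90/0.28 = 3.2143.
Prior odds = 0.9608/3.2143 = 0.2989, so P(S) = 0.2989/(1+0.2989) ≈ 0.23.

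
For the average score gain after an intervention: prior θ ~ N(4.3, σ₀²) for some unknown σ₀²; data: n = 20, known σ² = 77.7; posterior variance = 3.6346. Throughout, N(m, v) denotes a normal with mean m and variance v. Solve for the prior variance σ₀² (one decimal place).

For the Normal–Normal model with known σ², precisions add: τ_n = τ₀ + n/σ².
So 1/σ₀² = 1/3.6346 − 20/77.7 = 0.275133 − 0.257400 = 0.017733.
Hence σ₀² = 1/0.017733 ≈ 56.4.

σ₀² = 56.4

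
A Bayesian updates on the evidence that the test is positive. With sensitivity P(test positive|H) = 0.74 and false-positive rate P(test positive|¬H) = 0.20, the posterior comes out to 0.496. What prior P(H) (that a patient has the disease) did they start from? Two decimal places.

P(H) = 0.21

Bayes' rule in odds form gives O(H|E) = O(H)·[P(E|H)/P(E|¬H)], hence O(H) = O(H|E)/LR.
Posterior odds = 0.496/(1−0.496) = 0.9841. LR = 0.74/0.20 = 3.7000.
Prior odds = 0.9841/3.7000 = 0.2660, so P(H) = 0.2660/(1+0.2660) ≈ 0.21.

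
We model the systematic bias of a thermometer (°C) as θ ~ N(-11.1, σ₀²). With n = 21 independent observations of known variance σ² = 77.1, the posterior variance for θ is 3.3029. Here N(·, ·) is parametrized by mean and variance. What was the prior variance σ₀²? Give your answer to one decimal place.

σ₀² = 32.9

Posterior precision equals prior precision plus data precision: 1/σ_n² = 1/σ₀² + n/σ².
So 1/σ₀² = 1/3.3029 − 21/77.1 = 0.302764 − 0.272374 = 0.030390.
Hence σ₀² = 1/0.030390 ≈ 32.9.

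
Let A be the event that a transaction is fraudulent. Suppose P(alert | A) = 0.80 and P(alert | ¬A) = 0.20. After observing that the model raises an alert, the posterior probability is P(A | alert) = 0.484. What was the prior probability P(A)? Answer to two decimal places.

P(A) = 0.19

Bayes' rule in odds form gives O(A|E) = O(A)·[P(E|A)/P(E|¬A)], hence O(A) = O(A|E)/LR.
Posterior odds = 0.484/(1−0.484) = 0.9380. LR = 0.80/0.20 = 4.0000.
Prior odds = 0.9380/4.0000 = 0.2345, so P(A) = 0.2345/(1+0.2345) ≈ 0.19.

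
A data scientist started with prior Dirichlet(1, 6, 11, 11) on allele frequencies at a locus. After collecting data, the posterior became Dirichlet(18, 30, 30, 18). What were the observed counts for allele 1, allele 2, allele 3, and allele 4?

For a Dirichlet(α) prior with multinomial counts c, the posterior is Dirichlet(α + c) componentwise.
Counts are posterior − prior componentwise: 18−1=17, 30−6=24, 30−11=19, 18−11=7.

counts (17, 24, 19, 7)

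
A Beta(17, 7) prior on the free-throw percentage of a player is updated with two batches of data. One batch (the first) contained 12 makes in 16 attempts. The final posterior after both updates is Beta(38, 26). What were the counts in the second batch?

Because Beta–binomial updating is additive in the counts, the combined data contributed (α_post−α_prior, β_post−β_prior) successes and failures.
Total across both batches: 38−17=21 makes, 26−7=19 misses.
Subtract the first batch: 21−12=9 makes and 19−4=15 misses.

9 makes and 15 misses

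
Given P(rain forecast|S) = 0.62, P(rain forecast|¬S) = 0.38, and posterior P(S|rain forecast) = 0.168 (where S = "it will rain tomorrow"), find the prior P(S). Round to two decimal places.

P(S) = 0.11

Bayes' rule in odds form gives O(S|E) = O(S)·[P(E|S)/P(E|¬S)], hence O(S) = O(S|E)/LR.
Posterior odds = 0.168/(1−0.168) = 0.2019. LR = 0.62/0.38 = 1.6316.
Prior odds = 0.2019/1.6316 = 0.1237, so P(S) = 0.1237/(1+0.1237) ≈ 0.11.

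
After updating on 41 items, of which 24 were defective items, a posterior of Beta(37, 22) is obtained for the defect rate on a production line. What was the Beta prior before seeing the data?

Beta(13, 5)

Under Beta–binomial conjugacy the posterior parameters are (a+s, b+f).
So a = 37 − 24 = 13 and b = 22 − 17 = 5.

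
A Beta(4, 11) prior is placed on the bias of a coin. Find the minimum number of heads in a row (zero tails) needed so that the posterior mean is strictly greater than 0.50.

k = 8

After k heads and 0 tails the posterior is Beta(4+k, 11), with mean (4+k)/(4+11+k).
Set (4+k)/(15+k) > 0.50 and solve: k > (0.50·15 − 4)/(1 − 0.50) = 7.000.
The smallest integer exceeding 7.000 is 8, and checking k=8: (12)/(23) = 0.5217 > 0.50.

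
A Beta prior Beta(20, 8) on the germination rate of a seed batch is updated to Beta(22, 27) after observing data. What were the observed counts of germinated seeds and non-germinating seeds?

2 germinated seeds and 19 non-germinating seeds

A Beta(a, b) prior with s successes and f failures in binomial data gives a Beta(a+s, b+f) posterior.
So s = 22 − 20 = 2 and f = 27 − 8 = 19.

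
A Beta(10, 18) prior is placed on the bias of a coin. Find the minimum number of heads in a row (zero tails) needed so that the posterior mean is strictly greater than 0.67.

k = 27

After k heads and 0 tails the posterior is Beta(10+k, 18), with mean (10+k)/(10+18+k).
Set (10+k)/(28+k) > 0.67 and solve: k > (0.67·28 − 10)/(1 − 0.67) = 26.545.
The smallest integer exceeding 26.545 is 27.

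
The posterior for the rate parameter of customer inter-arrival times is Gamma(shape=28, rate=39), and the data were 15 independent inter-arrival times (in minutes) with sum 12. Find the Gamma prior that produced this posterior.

Gamma–exponential conjugacy: posterior shape = α + n, posterior rate = β + Σtᵢ.
So α = 28 − 15 = 13 and β = 39 − 12 = 27.

Gamma(shape=13, rate=27)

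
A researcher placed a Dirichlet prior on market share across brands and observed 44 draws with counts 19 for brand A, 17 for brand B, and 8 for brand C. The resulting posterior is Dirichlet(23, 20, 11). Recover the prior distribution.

Dirichlet(4, 3, 3)

For a Dirichlet(α) prior with multinomial counts c, the posterior is Dirichlet(α + c) componentwise.
Subtract each count from the matching posterior parameter: 23−19=4, 20−17=3, 11−8=3.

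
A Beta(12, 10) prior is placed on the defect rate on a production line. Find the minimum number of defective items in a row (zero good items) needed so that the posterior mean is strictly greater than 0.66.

After k defective items and 0 good items the posterior is Beta(12+k, 10), with mean (12+k)/(12+10+k).
Set (12+k)/(22+k) > 0.66 and solve: k > (0.66·22 − 12)/(1 − 0.66) = 7.412.
The smallest integer exceeding 7.412 is 8, and checking k=8: (20)/(30) = 0.6667 > 0.66.

k = 8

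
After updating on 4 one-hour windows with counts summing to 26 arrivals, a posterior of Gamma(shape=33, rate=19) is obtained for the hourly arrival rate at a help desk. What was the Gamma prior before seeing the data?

Gamma–Poisson conjugacy: posterior shape = α + Σxᵢ, posterior rate = β + n.
So α = 33 − 26 = 7 and β = 19 − 4 = 15.

Gamma(shape=7, rate=15)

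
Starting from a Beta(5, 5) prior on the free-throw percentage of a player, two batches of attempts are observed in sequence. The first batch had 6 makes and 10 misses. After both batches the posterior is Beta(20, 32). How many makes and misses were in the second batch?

Because Beta–binomial updating is additive in the counts, the combined data contributed (α_post−α_prior, β_post−β_prior) successes and failures.
Total across both batches: 20−5=15 makes, 32−5=27 misses.
Subtract the first batch: 15−6=9 makes and 27−10=17 misses.

9 makes and 17 misses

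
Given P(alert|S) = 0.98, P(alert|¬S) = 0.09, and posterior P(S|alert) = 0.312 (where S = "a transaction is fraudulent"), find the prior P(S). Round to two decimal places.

P(S) = 0.04

Bayes' rule in odds form gives O(S|E) = O(S)·[P(E|S)/P(E|¬S)], hence O(S) = O(S|E)/LR.
Posterior odds = 0.312/(1−0.312) = 0.4535. LR = 0.98/0.09 = 10.8889.
Prior odds = 0.4535/10.8889 = 0.0416, so P(S) = 0.0416/(1+0.0416) ≈ 0.04.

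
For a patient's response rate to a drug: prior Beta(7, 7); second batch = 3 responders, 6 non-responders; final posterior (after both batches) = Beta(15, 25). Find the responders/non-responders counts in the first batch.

5 responders and 12 non-responders

Because Beta–binomial updating is additive in the counts, the combined data contributed (α_post−α_prior, β_post−β_prior) successes and failures.
Total across both batches: 15−7=8 responders, 25−7=18 non-responders.
Subtract the second batch: 8−3=5 responders and 18−6=12 non-responders.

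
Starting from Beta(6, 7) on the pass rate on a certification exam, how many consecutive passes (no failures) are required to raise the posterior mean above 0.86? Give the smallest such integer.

After k passes and 0 failures the posterior is Beta(6+k, 7), with mean (6+k)/(6+7+k).
Set (6+k)/(13+k) > 0.86 and solve: k > (0.86·13 − 6)/(1 − 0.86) = 37.000.
The smallest integer exceeding 37.000 is 38.

k = 38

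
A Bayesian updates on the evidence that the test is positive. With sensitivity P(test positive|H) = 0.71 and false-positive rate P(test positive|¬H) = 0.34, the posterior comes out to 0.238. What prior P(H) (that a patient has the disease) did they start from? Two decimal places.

P(H) = 0.13

In odds form, posterior odds = prior odds × likelihood ratio, so prior odds = posterior odds ÷ LR.
Posterior odds = 0.238/(1−0.238) = 0.3123. LR = 0.71/0.34 = 2.0882.
Prior odds = 0.3123/2.0882 = 0.1496, so P(H) = 0.1496/(1+0.1496) ≈ 0.13.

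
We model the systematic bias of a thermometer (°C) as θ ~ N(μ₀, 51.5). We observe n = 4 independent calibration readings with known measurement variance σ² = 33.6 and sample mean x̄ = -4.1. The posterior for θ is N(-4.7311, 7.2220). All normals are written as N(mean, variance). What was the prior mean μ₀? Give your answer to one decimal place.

μ₀ = -8.6

The posterior mean is a precision-weighted average: μ_n = (τ₀μ₀ + τ_data·x̄)/(τ₀+τ_data), with τ₀=1/σ₀² and τ_data=n/σ².
Here τ₀ = 1/51.5 = 0.019417 and τ_data = 4/33.6 = 0.119048, so τ_n = 0.138465.
Rearranging for μ₀: μ₀ = (μ_n·τ_n − τ_data·x̄)/τ₀ = (-4.7311·0.138465 − 0.119048·-4.1) / 0.019417 = -0.166995/0.019417 ≈ -8.6.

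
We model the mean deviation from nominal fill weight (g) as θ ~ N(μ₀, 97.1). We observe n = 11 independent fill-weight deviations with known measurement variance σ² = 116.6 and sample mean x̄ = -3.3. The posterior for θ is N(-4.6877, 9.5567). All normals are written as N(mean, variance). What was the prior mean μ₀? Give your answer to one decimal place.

With known observation variance, the Normal–Normal posterior has precision τ_n = τ₀ + n/σ² and mean μ_n = (τ₀μ₀ + (n/σ²)x̄)/τ_n.
Here τ₀ = 1/97.1 = 0.010299 and τ_data = 11/116.6 = 0.094340, so τ_n = 0.104639.
Rearranging for μ₀: μ₀ = (μ_n·τ_n − τ_data·x̄)/τ₀ = (-4.6877·0.104639 − 0.094340·-3.3) / 0.010299 = -0.179194/0.010299 ≈ -17.4.

μ₀ = -17.4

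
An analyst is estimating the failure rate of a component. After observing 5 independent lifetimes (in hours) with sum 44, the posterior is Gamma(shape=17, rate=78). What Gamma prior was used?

Gamma(shape=12, rate=34)

For an exponential likelihood with a Gamma(α, β) prior on the rate, n observations with total T give posterior Gamma(α+n, β+T).
So α = 17 − 5 = 12 and β = 78 − 44 = 34.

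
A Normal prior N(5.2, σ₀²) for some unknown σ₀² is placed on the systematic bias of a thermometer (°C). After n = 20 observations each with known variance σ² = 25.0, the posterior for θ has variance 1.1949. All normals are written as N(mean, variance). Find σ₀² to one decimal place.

Posterior precision equals prior precision plus data precision: 1/σ_n² = 1/σ₀² + n/σ².
So 1/σ₀² = 1/1.1949 − 20/25.0 = 0.836890 − 0.800000 = 0.036890.
Hence σ₀² = 1/0.036890 ≈ 27.1.

σ₀² = 27.1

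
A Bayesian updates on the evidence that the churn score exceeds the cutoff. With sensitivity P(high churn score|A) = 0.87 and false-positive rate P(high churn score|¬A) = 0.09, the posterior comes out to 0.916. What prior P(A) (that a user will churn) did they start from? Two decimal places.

In odds form, posterior odds = prior odds × likelihood ratio, so prior odds = posterior odds ÷ LR.
Posterior odds = 0.916/(1−0.916) = 10.9048. LR = 0.87/0.09 = 9.6667.
Prior odds = 10.9048/9.6667 = 1.1281, so P(A) = 1.1281/(1+1.1281) ≈ 0.53.

P(A) = 0.53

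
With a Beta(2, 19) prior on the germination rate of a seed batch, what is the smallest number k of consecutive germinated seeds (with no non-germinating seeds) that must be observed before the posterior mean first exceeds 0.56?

After k germinated seeds and 0 non-germinating seeds the posterior is Beta(2+k, 19), with mean (2+k)/(2+19+k).
Set (2+k)/(21+k) > 0.56 and solve: k > (0.56·21 − 2)/(1 − 0.56) = 22.182.
The smallest integer exceeding 22.182 is 23, and checking k=23: (25)/(44) = 0.5682 > 0.56.

k = 23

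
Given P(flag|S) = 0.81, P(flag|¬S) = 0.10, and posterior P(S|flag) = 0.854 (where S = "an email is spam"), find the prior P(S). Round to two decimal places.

In odds form, posterior odds = prior odds × likelihood ratio, so prior odds = posterior odds ÷ LR.
Posterior odds = 0.854/(1−0.854) = 5.8493. LR = 0.81/0.10 = 8.1000.
Prior odds = 5.8493/8.1000 = 0.7221, so P(S) = 0.7221/(1+0.7221) ≈ 0.42.

P(S) = 0.42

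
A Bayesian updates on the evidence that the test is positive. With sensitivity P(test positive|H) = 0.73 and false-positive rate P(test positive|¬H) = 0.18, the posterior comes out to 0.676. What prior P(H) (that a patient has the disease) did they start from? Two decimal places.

P(H) = 0.34

Bayes' rule in odds form gives O(H|E) = O(H)·[P(E|H)/P(E|¬H)], hence O(H) = O(H|E)/LR.
Posterior odds = 0.676/(1−0.676) = 2.0864. LR = 0.73/0.18 = 4.0556.
Prior odds = 2.0864/4.0556 = 0.5144, so P(H) = 0.5144/(1+0.5144) ≈ 0.34.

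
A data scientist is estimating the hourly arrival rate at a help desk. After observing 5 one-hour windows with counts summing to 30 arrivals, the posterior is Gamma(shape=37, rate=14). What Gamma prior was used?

A Gamma(α, β) prior (rate parametrization) on a Poisson rate with n observations summing to S gives posterior Gamma(α+S, β+n).
So α = 37 − 30 = 7 and β = 14 − 5 = 9.

Gamma(shape=7, rate=9)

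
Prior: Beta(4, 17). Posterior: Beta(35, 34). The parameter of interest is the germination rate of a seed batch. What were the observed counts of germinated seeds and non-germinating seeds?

31 germinated seeds and 17 non-germinating seeds

Beta is conjugate to the binomial likelihood: posterior = Beta(α+s, β+f).
So s = 35 − 4 = 31 and f = 34 − 17 = 17.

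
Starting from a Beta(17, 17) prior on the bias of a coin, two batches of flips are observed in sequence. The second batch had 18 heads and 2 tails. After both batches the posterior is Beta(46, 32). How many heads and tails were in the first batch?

Sequential conjugate updates are equivalent to a single update on the pooled data, so total successes = posterior α − prior α and total failures = posterior β − prior β.
Total across both batches: 46−17=29 heads, 32−17=15 tails.
Subtract the second batch: 29−18=11 heads and 15−2=13 tails.

11 heads and 13 tails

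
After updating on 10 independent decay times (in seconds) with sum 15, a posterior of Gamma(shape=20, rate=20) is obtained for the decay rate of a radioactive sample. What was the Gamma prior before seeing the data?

Gamma(shape=10, rate=5)

For an exponential likelihood with a Gamma(α, β) prior on the rate, n observations with total T give posterior Gamma(α+n, β+T).
So α = 20 − 10 = 10 and β = 20 − 15 = 5.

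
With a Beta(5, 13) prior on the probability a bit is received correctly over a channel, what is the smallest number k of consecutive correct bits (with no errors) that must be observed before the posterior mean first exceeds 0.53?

After k correct bits and 0 errors the posterior is Beta(5+k, 13), with mean (5+k)/(5+13+k).
Set (5+k)/(18+k) > 0.53 and solve: k > (0.53·18 − 5)/(1 − 0.53) = 9.660.
The smallest integer exceeding 9.660 is 10.

k = 10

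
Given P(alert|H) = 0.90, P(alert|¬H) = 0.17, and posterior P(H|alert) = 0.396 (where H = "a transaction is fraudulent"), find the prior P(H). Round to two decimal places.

Bayes' rule in odds form gives O(H|E) = O(H)·[P(E|H)/P(E|¬H)], hence O(H) = O(H|E)/LR.
Posterior odds = 0.396/(1−0.396) = 0.6556. LR = 0.90/0.17 = 5.2941.
Prior odds = 0.6556/5.2941 = 0.1238, so P(H) = 0.1238/(1+0.1238) ≈ 0.11.

P(H) = 0.11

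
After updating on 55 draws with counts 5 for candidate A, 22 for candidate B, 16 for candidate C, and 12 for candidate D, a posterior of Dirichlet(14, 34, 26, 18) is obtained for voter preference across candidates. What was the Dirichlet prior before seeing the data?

Dirichlet(9, 12, 10, 6)

For a Dirichlet(α) prior with multinomial counts c, the posterior is Dirichlet(α + c) componentwise.
Subtract each count from the matching posterior parameter: 14−5=9, 34−22=12, 26−16=10, 18−12=6.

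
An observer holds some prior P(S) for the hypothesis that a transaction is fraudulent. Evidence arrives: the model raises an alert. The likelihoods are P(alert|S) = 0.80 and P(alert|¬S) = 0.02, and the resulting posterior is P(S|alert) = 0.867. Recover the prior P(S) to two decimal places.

In odds form, posterior odds = prior odds × likelihood ratio, so prior odds = posterior odds ÷ LR.
Posterior odds = 0.867/(1−0.867) = 6.5188. LR = 0.80/0.02 = 40.0000.
Prior odds = 6.5188/40.0000 = 0.1630, so P(S) = 0.1630/(1+0.1630) ≈ 0.14.

P(S) = 0.14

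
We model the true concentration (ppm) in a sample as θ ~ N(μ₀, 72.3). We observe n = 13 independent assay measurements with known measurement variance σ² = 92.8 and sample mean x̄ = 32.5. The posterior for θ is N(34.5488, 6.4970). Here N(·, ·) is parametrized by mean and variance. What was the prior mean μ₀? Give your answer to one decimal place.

μ₀ = 55.3

The posterior mean is a precision-weighted average: μ_n = (τ₀μ₀ + τ_data·x̄)/(τ₀+τ_data), with τ₀=1/σ₀² and τ_data=n/σ².
Here τ₀ = 1/72.3 = 0.013831 and τ_data = 13/92.8 = 0.140086, so τ_n = 0.153917.
Rearranging for μ₀: μ₀ = (μ_n·τ_n − τ_data·x̄)/τ₀ = (34.5488·0.153917 − 0.140086·32.5) / 0.013831 = 0.764853/0.013831 ≈ 55.3.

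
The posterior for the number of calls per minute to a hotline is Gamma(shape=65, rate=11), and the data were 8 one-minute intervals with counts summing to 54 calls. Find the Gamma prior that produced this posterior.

Gamma(shape=11, rate=3)

Gamma–Poisson conjugacy: posterior shape = α + Σxᵢ, posterior rate = β + n.
So α = 65 − 54 = 11 and β = 11 − 8 = 3.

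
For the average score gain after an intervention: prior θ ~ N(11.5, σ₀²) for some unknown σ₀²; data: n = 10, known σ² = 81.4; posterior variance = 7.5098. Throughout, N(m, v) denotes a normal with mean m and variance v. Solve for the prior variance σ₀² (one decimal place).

σ₀² = 97.0

For the Normal–Normal model with known σ², precisions add: τ_n = τ₀ + n/σ².
So 1/σ₀² = 1/7.5098 − 10/81.4 = 0.133159 − 0.122850 = 0.010309.
Hence σ₀² = 1/0.010309 ≈ 97.0.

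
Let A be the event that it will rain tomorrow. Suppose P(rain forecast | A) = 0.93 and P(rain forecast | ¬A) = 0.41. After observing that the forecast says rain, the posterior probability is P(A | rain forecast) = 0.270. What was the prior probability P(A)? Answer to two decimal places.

P(A) = 0.14

In odds form, posterior odds = prior odds × likelihood ratio, so prior odds = posterior odds ÷ LR.
Posterior odds = 0.270/(1−0.270) = 0.3699. LR = 0.93/0.41 = 2.2683.
Prior odds = 0.3699/2.2683 = 0.1631, so P(A) = 0.1631/(1+0.1631) ≈ 0.14.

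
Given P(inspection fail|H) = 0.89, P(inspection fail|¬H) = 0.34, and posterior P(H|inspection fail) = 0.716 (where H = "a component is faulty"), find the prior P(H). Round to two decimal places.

In odds form, posterior odds = prior odds × likelihood ratio, so prior odds = posterior odds ÷ LR.
Posterior odds = 0.716/(1−0.716) = 2.5211. LR = 0.89/0.34 = 2.6176.
Prior odds = 2.5211/2.6176 = 0.9631, so P(H) = 0.9631/(1+0.9631) ≈ 0.49.

P(H) = 0.49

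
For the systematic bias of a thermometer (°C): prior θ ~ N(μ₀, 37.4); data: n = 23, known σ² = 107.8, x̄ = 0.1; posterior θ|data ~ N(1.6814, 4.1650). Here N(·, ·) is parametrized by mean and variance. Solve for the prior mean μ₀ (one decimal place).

With known observation variance, the Normal–Normal posterior has precision τ_n = τ₀ + n/σ² and mean μ_n = (τ₀μ₀ + (n/σ²)x̄)/τ_n.
Here τ₀ = 1/37.4 = 0.026738 and τ_data = 23/107.8 = 0.213358, so τ_n = 0.240096.
Rearranging for μ₀: μ₀ = (μ_n·τ_n − τ_data·x̄)/τ₀ = (1.6814·0.240096 − 0.213358·0.1) / 0.026738 = 0.382362/0.026738 ≈ 14.3.

μ₀ = 14.3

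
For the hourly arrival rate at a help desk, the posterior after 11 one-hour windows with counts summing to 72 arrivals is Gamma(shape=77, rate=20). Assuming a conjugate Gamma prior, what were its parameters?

Gamma–Poisson conjugacy: posterior shape = α + Σxᵢ, posterior rate = β + n.
So α = 77 − 72 = 5 and β = 20 − 11 = 9.

Gamma(shape=5, rate=9)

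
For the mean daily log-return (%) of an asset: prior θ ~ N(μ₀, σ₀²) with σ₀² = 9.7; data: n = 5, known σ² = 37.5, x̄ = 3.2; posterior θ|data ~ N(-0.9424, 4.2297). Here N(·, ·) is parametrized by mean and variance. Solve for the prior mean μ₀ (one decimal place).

With known observation variance, the Normal–Normal posterior has precision τ_n = τ₀ + n/σ² and mean μ_n = (τ₀μ₀ + (n/σ²)x̄)/τ_n.
Here τ₀ = 1/9.7 = 0.103093 and τ_data = 5/37.5 = 0.133333, so τ_n = 0.236426.
Rearranging for μ₀: μ₀ = (μ_n·τ_n − τ_data·x̄)/τ₀ = (-0.9424·0.236426 − 0.133333·3.2) / 0.103093 = -0.649473/0.103093 ≈ -6.3.

μ₀ = -6.3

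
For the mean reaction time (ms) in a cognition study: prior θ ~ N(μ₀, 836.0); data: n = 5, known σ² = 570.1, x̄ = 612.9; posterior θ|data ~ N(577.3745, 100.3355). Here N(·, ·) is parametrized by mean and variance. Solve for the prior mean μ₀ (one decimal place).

With known observation variance, the Normal–Normal posterior has precision τ_n = τ₀ + n/σ² and mean μ_n = (τ₀μ₀ + (n/σ²)x̄)/τ_n.
Here τ₀ = 1/836.0 = 0.001196 and τ_data = 5/570.1 = 0.008770, so τ_n = 0.009966.
Rearranging for μ₀: μ₀ = (μ_n·τ_n − τ_data·x̄)/τ₀ = (577.3745·0.009966 − 0.008770·612.9) / 0.001196 = 0.378981/0.001196 ≈ 316.9.

μ₀ = 316.9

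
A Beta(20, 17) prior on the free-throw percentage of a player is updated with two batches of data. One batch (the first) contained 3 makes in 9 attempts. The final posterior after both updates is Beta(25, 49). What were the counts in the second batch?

2 makes and 26 misses

Because Beta–binomial updating is additive in the counts, the combined data contributed (α_post−α_prior, β_post−β_prior) successes and failures.
Total across both batches: 25−20=5 makes, 49−17=32 misses.
Subtract the first batch: 5−3=2 makes and 32−6=26 misses.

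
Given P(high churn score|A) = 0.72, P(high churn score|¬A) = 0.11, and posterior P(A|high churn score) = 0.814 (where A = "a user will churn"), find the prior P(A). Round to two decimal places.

P(A) = 0.40

Bayes' rule in odds form gives O(A|E) = O(A)·[P(E|A)/P(E|¬A)], hence O(A) = O(A|E)/LR.
Posterior odds = 0.814/(1−0.814) = 4.3763. LR = 0.72/0.11 = 6.5455.
Prior odds = 4.3763/6.5455 = 0.6686, so P(A) = 0.6686/(1+0.6686) ≈ 0.40.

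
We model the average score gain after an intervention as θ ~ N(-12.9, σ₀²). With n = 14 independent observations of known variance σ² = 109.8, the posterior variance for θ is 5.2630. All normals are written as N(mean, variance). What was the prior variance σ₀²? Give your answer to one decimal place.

σ₀² = 16.0

For the Normal–Normal model with known σ², precisions add: τ_n = τ₀ + n/σ².
So 1/σ₀² = 1/5.2630 − 14/109.8 = 0.190006 − 0.127505 = 0.062501.
Hence σ₀² = 1/0.062501 ≈ 16.0.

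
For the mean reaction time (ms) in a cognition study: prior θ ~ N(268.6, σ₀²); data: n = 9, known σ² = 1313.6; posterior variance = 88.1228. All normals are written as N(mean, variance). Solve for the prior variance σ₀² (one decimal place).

σ₀² = 222.4

Posterior precision equals prior precision plus data precision: 1/σ_n² = 1/σ₀² + n/σ².
So 1/σ₀² = 1/88.1228 − 9/1313.6 = 0.011348 − 0.006851 = 0.004497.
Hence σ₀² = 1/0.004497 ≈ 222.4.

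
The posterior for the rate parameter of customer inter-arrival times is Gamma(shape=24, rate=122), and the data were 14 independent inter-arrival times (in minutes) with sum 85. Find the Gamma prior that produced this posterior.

Gamma(shape=10, rate=37)

Gamma–exponential conjugacy: posterior shape = α + n, posterior rate = β + Σtᵢ.
So α = 24 − 14 = 10 and β = 122 − 85 = 37.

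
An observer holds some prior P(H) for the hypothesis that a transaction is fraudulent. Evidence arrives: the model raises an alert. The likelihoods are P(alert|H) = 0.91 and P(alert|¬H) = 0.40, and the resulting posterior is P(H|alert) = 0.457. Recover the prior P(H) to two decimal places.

P(H) = 0.27

Bayes' rule in odds form gives O(H|E) = O(H)·[P(E|H)/P(E|¬H)], hence O(H) = O(H|E)/LR.
Posterior odds = 0.457/(1−0.457) = 0.8416. LR = 0.91/0.40 = 2.2750.
Prior odds = 0.8416/2.2750 = 0.3699, so P(H) = 0.3699/(1+0.3699) ≈ 0.27.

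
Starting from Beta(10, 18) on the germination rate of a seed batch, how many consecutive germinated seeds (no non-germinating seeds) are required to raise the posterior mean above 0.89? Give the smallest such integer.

After k germinated seeds and 0 non-germinating seeds the posterior is Beta(10+k, 18), with mean (10+k)/(10+18+k).
Set (10+k)/(28+k) > 0.89 and solve: k > (0.89·28 − 10)/(1 − 0.89) = 135.636.
The smallest integer exceeding 135.636 is 136.

k = 136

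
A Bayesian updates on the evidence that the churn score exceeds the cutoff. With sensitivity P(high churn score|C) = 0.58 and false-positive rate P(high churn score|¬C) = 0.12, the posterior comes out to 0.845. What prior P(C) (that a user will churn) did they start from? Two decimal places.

In odds form, posterior odds = prior odds × likelihood ratio, so prior odds = posterior odds ÷ LR.
Posterior odds = 0.845/(1−0.845) = 5.4516. LR = 0.58/0.12 = 4.8333.
Prior odds = 5.4516/4.8333 = 1.1279, so P(C) = 1.1279/(1+1.1279) ≈ 0.53.

P(C) = 0.53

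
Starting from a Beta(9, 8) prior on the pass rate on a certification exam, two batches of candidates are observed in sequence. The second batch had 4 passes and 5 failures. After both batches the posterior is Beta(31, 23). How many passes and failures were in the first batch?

18 passes and 10 failures

Because Beta–binomial updating is additive in the counts, the combined data contributed (α_post−α_prior, β_post−β_prior) successes and failures.
Total across both batches: 31−9=22 passes, 23−8=15 failures.
Subtract the second batch: 22−4=18 passes and 15−5=10 failures.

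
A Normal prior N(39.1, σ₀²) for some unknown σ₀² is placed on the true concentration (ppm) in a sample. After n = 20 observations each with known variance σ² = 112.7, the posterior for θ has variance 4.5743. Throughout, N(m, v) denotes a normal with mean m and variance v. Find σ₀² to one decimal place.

Posterior precision equals prior precision plus data precision: 1/σ_n² = 1/σ₀² + n/σ².
So 1/σ₀² = 1/4.5743 − 20/112.7 = 0.218613 − 0.177462 = 0.041151.
Hence σ₀² = 1/0.041151 ≈ 24.3.

σ₀² = 24.3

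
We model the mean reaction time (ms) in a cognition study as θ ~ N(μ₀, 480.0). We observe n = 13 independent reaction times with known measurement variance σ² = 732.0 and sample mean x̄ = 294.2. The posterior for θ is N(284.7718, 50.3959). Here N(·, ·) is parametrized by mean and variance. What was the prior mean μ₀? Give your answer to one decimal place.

μ₀ = 204.4

The posterior mean is a precision-weighted average: μ_n = (τ₀μ₀ + τ_data·x̄)/(τ₀+τ_data), with τ₀=1/σ₀² and τ_data=n/σ².
Here τ₀ = 1/480.0 = 0.002083 and τ_data = 13/732.0 = 0.017760, so τ_n = 0.019843.
Rearranging for μ₀: μ₀ = (μ_n·τ_n − τ_data·x̄)/τ₀ = (284.7718·0.019843 − 0.017760·294.2) / 0.002083 = 0.425735/0.002083 ≈ 204.4.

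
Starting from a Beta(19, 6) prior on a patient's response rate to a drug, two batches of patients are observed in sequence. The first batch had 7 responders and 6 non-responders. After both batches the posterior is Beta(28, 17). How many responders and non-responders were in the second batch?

Sequential conjugate updates are equivalent to a single update on the pooled data, so total successes = posterior α − prior α and total failures = posterior β − prior β.
Total across both batches: 28−19=9 responders, 17−6=11 non-responders.
Subtract the first batch: 9−7=2 responders and 11−6=5 non-responders.

2 responders and 5 non-responders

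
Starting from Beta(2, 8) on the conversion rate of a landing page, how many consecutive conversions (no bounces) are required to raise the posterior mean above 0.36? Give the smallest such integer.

After k conversions and 0 bounces the posterior is Beta(2+k, 8), with mean (2+k)/(2+8+k).
Set (2+k)/(10+k) > 0.36 and solve: k > (0.36·10 − 2)/(1 − 0.36) = 2.500.
The smallest integer exceeding 2.500 is 3, and checking k=3: (5)/(13) = 0.3846 > 0.36.

k = 3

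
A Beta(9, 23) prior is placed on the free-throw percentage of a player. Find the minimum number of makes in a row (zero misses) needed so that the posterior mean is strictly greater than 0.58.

After k makes and 0 misses the posterior is Beta(9+k, 23), with mean (9+k)/(9+23+k).
Set (9+k)/(32+k) > 0.58 and solve: k > (0.58·32 − 9)/(1 − 0.58) = 22.762.
The smallest integer exceeding 22.762 is 23, and checking k=23: (32)/(55) = 0.5818 > 0.58.

k = 23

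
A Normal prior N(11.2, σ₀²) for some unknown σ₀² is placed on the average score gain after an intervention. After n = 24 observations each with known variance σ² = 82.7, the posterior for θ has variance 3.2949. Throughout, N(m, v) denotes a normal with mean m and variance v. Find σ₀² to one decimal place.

For the Normal–Normal model with known σ², precisions add: τ_n = τ₀ + n/σ².
So 1/σ₀² = 1/3.2949 − 24/82.7 = 0.303499 − 0.290206 = 0.013293.
Hence σ₀² = 1/0.013293 ≈ 75.2.

σ₀² = 75.2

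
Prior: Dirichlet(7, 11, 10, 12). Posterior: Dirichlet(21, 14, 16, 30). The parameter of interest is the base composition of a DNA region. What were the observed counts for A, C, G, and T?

For a Dirichlet(α) prior with multinomial counts c, the posterior is Dirichlet(α + c) componentwise.
Counts are posterior − prior componentwise: 21−7=14, 14−11=3, 16−10=6, 30−12=18.

counts (14, 3, 6, 18)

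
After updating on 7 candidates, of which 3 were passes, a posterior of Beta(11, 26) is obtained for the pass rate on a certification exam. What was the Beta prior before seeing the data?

A Beta(a, b) prior with s successes and f failures in binomial data gives a Beta(a+s, b+f) posterior.
So a = 11 − 3 = 8 and b = 26 − 4 = 22.

Beta(8, 22)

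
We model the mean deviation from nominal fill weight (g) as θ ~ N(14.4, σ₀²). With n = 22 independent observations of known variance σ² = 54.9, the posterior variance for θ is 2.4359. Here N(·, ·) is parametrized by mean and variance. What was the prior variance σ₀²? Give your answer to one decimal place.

σ₀² = 102.1

Posterior precision equals prior precision plus data precision: 1/σ_n² = 1/σ₀² + n/σ².
So 1/σ₀² = 1/2.4359 − 22/54.9 = 0.410526 − 0.400729 = 0.009797.
Hence σ₀² = 1/0.009797 ≈ 102.1.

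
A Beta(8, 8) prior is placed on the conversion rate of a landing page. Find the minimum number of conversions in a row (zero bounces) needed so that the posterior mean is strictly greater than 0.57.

After k conversions and 0 bounces the posterior is Beta(8+k, 8), with mean (8+k)/(8+8+k).
Set (8+k)/(16+k) > 0.57 and solve: k > (0.57·16 − 8)/(1 − 0.57) = 2.605.
The smallest integer exceeding 2.605 is 3, and checking k=3: (11)/(19) = 0.5789 > 0.57.

k = 3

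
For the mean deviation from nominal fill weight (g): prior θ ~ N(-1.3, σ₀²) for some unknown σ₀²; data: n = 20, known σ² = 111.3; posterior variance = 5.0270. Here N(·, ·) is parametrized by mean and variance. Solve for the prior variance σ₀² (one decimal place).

Posterior precision equals prior precision plus data precision: 1/σ_n² = 1/σ₀² + n/σ².
So 1/σ₀² = 1/5.0270 − 20/111.3 = 0.198926 − 0.179695 = 0.019231.
Hence σ₀² = 1/0.019231 ≈ 52.0.

σ₀² = 52.0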